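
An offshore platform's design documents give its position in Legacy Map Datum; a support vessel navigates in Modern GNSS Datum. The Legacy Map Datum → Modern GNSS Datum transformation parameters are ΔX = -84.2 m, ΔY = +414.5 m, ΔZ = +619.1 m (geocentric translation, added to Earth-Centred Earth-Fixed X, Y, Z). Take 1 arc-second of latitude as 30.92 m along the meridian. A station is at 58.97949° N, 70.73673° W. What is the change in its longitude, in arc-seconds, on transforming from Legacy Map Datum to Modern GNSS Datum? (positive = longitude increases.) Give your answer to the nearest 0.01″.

Δλ = 3.59″

sin φ = 0.856983, cos φ = 0.515345, sin λ = -0.944013, cos λ = 0.329909.
East component: ΔE = −sin λ·ΔX + cos λ·ΔY = −(-0.944013)(-84.2) + (0.329909)(414.5) = 57.26 m.
1° of latitude spans 3600 × 30.92 = 111312 m; at latitude φ, 1° of longitude spans that × cos φ = 57364.1 m, so Δλ = 57.26 / 57364.1 × 3600 = 3.594″.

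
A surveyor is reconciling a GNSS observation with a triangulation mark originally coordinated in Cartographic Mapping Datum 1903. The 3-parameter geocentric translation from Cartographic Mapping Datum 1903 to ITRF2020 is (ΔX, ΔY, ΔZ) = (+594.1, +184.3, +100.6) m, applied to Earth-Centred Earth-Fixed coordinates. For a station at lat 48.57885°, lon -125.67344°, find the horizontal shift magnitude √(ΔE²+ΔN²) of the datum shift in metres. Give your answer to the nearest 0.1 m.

The local east axis at (φ, λ) is (−sin λ, cos λ, 0), so ΔE = −sin(-125.67344°)·594.1 + cos(-125.67344°)·184.3 = 375.14 m.
The local north axis is (−sin φ cos λ, −sin φ sin λ, cos φ), giving ΔN = 259.797 + 112.268 + 66.556 = 438.62 m.
Horizontal magnitude = √(ΔE² + ΔN²) = √(375.14² + 438.62²) = 577.17 m.

577.2 m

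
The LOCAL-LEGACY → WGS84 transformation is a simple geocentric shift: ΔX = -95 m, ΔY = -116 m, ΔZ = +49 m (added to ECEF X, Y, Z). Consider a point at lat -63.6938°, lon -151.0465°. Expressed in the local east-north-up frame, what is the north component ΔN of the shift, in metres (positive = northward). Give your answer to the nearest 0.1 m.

ΔN = 146.6 m

The local north axis is (−sin φ cos λ, −sin φ sin λ, cos φ), giving ΔN = 74.518 + 50.340 + 21.715 = 146.57 m.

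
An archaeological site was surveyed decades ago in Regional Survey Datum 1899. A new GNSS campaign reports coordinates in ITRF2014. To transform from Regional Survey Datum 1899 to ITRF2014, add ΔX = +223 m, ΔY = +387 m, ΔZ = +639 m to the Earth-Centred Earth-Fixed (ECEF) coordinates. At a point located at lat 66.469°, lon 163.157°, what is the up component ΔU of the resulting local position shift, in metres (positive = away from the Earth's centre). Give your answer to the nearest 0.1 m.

ΔU = 545.4 m

At φ = 66.469°, λ = 163.157°: sin φ = 0.916844, cos φ = 0.399245, sin λ = 0.289750, cos λ = -0.957102.
ΔU = cos φ cos λ·ΔX + cos φ sin λ·ΔY + sin φ·ΔZ = (0.399245)(-0.957102)(223) + (0.399245)(0.289750)(387) + (0.916844)(639) = 545.42 m.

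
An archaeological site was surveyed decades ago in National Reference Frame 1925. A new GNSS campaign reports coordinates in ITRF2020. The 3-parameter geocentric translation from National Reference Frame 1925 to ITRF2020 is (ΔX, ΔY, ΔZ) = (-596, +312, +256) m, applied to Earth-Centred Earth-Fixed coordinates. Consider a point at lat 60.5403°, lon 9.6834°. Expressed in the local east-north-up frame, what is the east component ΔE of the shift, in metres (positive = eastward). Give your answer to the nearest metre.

ΔE = 408 m

At φ = 60.5403°, λ = 9.6834°: sin φ = 0.870702, cos φ = 0.491811, sin λ = 0.168204, cos λ = 0.985752.
ΔE = −sin λ·ΔX + cos λ·ΔY = −(0.168204)·(-596) + (0.985752)·(312) = 407.80 m.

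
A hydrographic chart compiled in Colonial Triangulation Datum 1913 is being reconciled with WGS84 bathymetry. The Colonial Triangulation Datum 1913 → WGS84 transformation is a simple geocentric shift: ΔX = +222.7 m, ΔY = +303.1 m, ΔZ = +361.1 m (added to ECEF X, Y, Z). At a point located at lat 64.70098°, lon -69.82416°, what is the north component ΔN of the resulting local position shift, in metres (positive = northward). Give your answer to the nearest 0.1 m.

At φ = 64.70098°, λ = -69.82416°: sin φ = 0.904090, cos φ = 0.427342, sin λ = -0.938639, cos λ = 0.344902.
ΔN = −sin φ cos λ·ΔX − sin φ sin λ·ΔY + cos φ·ΔZ = −(0.904090)(0.344902)(222.7) − (0.904090)(-0.938639)(303.1) + (0.427342)(361.1) = 342.09 m.

ΔN = 342.1 m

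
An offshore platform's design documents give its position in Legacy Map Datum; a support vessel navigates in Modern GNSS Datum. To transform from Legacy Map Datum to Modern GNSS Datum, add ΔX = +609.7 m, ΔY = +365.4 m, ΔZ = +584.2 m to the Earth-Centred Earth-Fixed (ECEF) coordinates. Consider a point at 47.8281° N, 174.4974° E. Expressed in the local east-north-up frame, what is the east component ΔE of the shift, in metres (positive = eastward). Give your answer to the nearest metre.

The local east axis at (φ, λ) is (−sin λ, cos λ, 0), so ΔE = −sin(174.4974°)·609.7 + cos(174.4974°)·365.4 = -422.18 m.

ΔE = -422 m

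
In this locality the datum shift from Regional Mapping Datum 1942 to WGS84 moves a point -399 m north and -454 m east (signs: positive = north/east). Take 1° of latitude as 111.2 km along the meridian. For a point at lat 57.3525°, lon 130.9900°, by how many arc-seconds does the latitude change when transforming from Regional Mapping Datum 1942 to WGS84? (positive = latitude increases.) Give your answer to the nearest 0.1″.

Δφ = -12.9″

1° of latitude = 111.2 km, so Δφ = -399.0 / 111200 = -0.0035881° = -12.917″.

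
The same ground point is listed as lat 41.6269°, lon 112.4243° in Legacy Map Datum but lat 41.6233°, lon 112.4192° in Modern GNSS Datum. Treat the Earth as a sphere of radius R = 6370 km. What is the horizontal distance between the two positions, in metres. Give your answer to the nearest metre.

583 m

Δφ = 41.6233° − 41.6269° = -0.0036°; Δλ = 112.4192° − 112.4243° = -0.0051°.
1° along a meridian = πR/180 = 111177 m.
ΔN = Δφ × 111177 = -400.2 m; ΔE = Δλ × 111177 × cos(41.6269°) = -0.0051 × 111177 × 0.747486 = -423.8 m.
Distance = √(ΔE² + ΔN²) = √((-423.8)² + (-400.2)²) = 582.9 m.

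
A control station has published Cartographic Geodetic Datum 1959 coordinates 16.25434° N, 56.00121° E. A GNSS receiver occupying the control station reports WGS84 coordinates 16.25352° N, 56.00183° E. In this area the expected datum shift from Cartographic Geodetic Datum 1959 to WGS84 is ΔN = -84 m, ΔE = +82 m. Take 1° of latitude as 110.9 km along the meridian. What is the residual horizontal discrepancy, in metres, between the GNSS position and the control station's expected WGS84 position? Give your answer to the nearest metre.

17 m

Observed coordinate differences: Δφ = -0.00082°, Δλ = +0.00062°.
Converting to metres (1° lat = 110900 m, cos φ = 0.960029): observed ΔN = -90.9 m, observed ΔE = 66.0 m.
Subtracting the expected shift leaves a residual of -90.9 − (-84) = -6.9 m north and 66.0 − (82) = -16.0 m east.
Residual distance = √((-6.9)² + (-16.0)²) = 17.4 m.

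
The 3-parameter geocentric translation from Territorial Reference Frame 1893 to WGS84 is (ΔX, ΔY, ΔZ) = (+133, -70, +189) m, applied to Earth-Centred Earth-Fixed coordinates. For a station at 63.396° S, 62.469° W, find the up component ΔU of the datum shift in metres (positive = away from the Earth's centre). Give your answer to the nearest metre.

At φ = -63.396°, λ = -62.469°: sin φ = -0.894123, cos φ = 0.447822, sin λ = -0.886761, cos λ = 0.462228.
ΔU = cos φ cos λ·ΔX + cos φ sin λ·ΔY + sin φ·ΔZ = (0.447822)(0.462228)(133) + (0.447822)(-0.886761)(-70) + (-0.894123)(189) = -113.66 m.

ΔU = -114 m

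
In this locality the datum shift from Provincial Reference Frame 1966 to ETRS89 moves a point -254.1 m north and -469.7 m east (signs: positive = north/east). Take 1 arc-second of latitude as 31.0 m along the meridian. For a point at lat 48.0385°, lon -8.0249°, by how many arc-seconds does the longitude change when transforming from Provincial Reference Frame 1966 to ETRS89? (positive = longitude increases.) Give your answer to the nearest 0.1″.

Δλ = -22.7″

At latitude 48.0385°, cos φ = 0.668631.
1″ of longitude at this latitude = 31.00 × cos φ = 20.7276 m, so Δλ = -469.7 / 20.7276 = -22.661″.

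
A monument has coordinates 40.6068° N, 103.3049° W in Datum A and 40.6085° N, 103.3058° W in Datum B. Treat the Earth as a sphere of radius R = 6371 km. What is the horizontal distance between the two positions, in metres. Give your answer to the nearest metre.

Δφ = 40.6085° − 40.6068° = +0.0017°; Δλ = -103.3058° − -103.3049° = -0.0009°.
1° along a meridian = πR/180 = 111195 m.
ΔN = Δφ × 111195 = 189.0 m; ΔE = Δλ × 111195 × cos(40.6068°) = -0.0009 × 111195 × 0.759194 = -76.0 m.
Distance = √(ΔE² + ΔN²) = √((-76.0)² + 189.0²) = 203.7 m.

204 m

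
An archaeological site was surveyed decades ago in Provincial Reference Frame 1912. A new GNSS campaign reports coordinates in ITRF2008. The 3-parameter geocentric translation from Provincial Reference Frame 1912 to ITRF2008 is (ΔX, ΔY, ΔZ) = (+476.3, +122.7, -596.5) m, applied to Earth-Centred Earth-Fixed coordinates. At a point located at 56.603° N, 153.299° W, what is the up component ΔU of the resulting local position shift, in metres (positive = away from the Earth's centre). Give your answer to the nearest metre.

The local up (radial) axis is (cos φ cos λ, cos φ sin λ, sin φ), giving ΔU = -234.216 − 30.347 − 498.004 = -762.57 m.

ΔU = -763 m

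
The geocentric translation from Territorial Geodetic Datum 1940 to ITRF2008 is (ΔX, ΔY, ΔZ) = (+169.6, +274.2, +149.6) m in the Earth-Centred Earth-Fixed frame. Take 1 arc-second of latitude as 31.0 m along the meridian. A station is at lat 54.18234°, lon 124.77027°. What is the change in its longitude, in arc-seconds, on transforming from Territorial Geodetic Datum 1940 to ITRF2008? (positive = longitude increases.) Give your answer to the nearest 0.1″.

Δλ = -16.3″

sin φ = 0.810883, cos φ = 0.585208, sin λ = 0.821445, cos λ = -0.570287.
East component: ΔE = −sin λ·ΔX + cos λ·ΔY = −(0.821445)(169.6) + (-0.570287)(274.2) = -295.69 m.
1° of latitude spans 3600 × 31.00 = 111600 m; at latitude φ, 1° of longitude spans that × cos φ = 65309.2 m, so Δλ = -295.69 / 65309.2 × 3600 = -16.299″.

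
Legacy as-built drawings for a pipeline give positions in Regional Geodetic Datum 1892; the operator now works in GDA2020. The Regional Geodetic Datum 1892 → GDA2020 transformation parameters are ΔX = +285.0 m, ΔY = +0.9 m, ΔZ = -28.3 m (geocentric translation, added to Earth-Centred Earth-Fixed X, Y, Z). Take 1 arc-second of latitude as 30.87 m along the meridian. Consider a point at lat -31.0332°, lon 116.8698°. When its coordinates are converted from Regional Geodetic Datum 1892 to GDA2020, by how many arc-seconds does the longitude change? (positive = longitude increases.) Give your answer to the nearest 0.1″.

sin φ = -0.515535, cos φ = 0.856869, sin λ = 0.892036, cos λ = -0.451965.
East component: ΔE = −sin λ·ΔX + cos λ·ΔY = −(0.892036)(285.0) + (-0.451965)(0.9) = -254.64 m.
1° of latitude spans 3600 × 30.87 = 111132 m; at latitude φ, 1° of longitude spans that × cos φ = 95225.5 m, so Δλ = -254.64 / 95225.5 × 3600 = -9.627″.

Δλ = -9.6″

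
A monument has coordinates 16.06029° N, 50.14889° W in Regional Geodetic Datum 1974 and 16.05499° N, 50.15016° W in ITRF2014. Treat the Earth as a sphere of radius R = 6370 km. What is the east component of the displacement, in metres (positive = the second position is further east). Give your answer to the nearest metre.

Δφ = 16.05499° − 16.06029° = -0.00530°; Δλ = -50.15016° − -50.14889° = -0.00127°.
1° along a meridian = πR/180 = 111177 m.
ΔN = Δφ × 111177 = -589.2 m; ΔE = Δλ × 111177 × cos(16.06029°) = -0.00127 × 111177 × 0.960971 = -135.7 m.

ΔE = -136 m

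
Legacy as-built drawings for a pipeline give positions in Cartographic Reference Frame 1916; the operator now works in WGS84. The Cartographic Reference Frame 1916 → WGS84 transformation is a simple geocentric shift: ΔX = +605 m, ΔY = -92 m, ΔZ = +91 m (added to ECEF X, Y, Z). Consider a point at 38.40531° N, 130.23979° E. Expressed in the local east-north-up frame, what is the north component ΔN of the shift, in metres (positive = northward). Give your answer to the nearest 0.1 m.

At φ = 38.40531°, λ = 130.23979°: sin φ = 0.621220, cos φ = 0.783636, sin λ = 0.763348, cos λ = -0.645988.
ΔN = −sin φ cos λ·ΔX − sin φ sin λ·ΔY + cos φ·ΔZ = −(0.621220)(-0.645988)(605) − (0.621220)(0.763348)(-92) + (0.783636)(91) = 357.72 m.

ΔN = 357.7 m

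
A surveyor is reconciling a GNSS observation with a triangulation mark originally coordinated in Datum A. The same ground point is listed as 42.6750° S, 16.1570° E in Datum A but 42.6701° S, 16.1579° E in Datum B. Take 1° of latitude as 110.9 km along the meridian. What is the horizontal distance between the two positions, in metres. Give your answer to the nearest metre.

548 m

Δφ = -42.6701° − -42.6750° = +0.0049°; Δλ = 16.1579° − 16.1570° = +0.0009°.
ΔN = Δφ × 110900 = 543.4 m; ΔE = Δλ × 110900 × cos(-42.6750°) = +0.0009 × 110900 × 0.735210 = 73.4 m.
Distance = √(ΔE² + ΔN²) = √(73.4² + 543.4²) = 548.3 m.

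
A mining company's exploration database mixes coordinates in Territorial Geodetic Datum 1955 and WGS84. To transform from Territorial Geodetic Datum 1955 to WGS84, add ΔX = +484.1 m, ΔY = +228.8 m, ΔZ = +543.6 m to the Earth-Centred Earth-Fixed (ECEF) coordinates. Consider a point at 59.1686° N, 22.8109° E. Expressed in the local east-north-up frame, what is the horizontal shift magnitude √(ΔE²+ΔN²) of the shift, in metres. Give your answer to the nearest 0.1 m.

182.2 m

The local east axis at (φ, λ) is (−sin λ, cos λ, 0), so ΔE = −sin(22.8109°)·484.1 + cos(22.8109°)·228.8 = 23.22 m.
The local north axis is (−sin φ cos λ, −sin φ sin λ, cos φ), giving ΔN = -383.175 − 76.168 + 278.602 = -180.74 m.
Horizontal magnitude = √(ΔE² + ΔN²) = √(23.22² + (-180.74)²) = 182.23 m.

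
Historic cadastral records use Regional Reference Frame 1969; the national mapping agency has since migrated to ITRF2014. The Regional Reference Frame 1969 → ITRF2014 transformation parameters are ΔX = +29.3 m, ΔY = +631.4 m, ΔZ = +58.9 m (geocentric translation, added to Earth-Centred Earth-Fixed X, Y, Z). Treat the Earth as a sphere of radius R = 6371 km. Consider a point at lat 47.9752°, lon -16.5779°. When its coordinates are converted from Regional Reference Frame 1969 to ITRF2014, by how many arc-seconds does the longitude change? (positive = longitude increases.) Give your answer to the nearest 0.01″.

Δλ = 29.67″

sin φ = 0.742855, cos φ = 0.669452, sin λ = -0.285319, cos λ = 0.958433.
East component: ΔE = −sin λ·ΔX + cos λ·ΔY = −(-0.285319)(29.3) + (0.958433)(631.4) = 613.51 m.
1° of latitude spans πR/180 = 111195 m; at latitude φ, 1° of longitude spans that × cos φ = 74439.7 m, so Δλ = 613.51 / 74439.7 × 3600 = 29.670″.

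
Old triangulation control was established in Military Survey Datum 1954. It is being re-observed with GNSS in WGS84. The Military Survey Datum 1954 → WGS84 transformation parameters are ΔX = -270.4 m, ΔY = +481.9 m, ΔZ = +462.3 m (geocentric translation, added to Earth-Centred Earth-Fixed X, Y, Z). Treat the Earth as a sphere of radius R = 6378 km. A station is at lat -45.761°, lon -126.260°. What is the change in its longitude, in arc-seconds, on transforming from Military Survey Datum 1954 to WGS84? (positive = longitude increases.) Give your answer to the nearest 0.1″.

sin φ = -0.716436, cos φ = 0.697653, sin λ = -0.806341, cos λ = -0.591450.
East component: ΔE = −sin λ·ΔX + cos λ·ΔY = −(-0.806341)(-270.4) + (-0.591450)(481.9) = -503.05 m.
1° of latitude spans πR/180 = 111317 m; at latitude φ, 1° of longitude spans that × cos φ = 77660.7 m, so Δλ = -503.05 / 77660.7 × 3600 = -23.319″.

Δλ = -23.3″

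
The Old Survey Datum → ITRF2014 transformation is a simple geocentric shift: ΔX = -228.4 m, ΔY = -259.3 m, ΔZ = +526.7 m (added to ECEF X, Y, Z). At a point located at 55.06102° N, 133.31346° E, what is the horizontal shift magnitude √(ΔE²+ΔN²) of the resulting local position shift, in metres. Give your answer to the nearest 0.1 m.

The local east axis at (φ, λ) is (−sin λ, cos λ, 0), so ΔE = −sin(133.31346°)·(-228.4) + cos(133.31346°)·(-259.3) = 344.06 m.
The local north axis is (−sin φ cos λ, −sin φ sin λ, cos φ), giving ΔN = -128.440 + 154.664 + 301.643 = 327.87 m.
Horizontal magnitude = √(ΔE² + ΔN²) = √(344.06² + 327.87²) = 475.26 m.

475.3 m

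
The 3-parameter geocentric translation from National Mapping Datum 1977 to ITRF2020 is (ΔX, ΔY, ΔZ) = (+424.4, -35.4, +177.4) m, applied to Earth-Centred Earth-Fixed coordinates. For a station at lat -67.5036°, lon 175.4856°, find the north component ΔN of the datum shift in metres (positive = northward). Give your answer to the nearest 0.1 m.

At φ = -67.5036°, λ = 175.4856°: sin φ = -0.923904, cos φ = 0.382625, sin λ = 0.078710, cos λ = -0.996898.
ΔN = −sin φ cos λ·ΔX − sin φ sin λ·ΔY + cos φ·ΔZ = −(-0.923904)(-0.996898)(424.4) − (-0.923904)(0.078710)(-35.4) + (0.382625)(177.4) = -325.58 m.

ΔN = -325.6 m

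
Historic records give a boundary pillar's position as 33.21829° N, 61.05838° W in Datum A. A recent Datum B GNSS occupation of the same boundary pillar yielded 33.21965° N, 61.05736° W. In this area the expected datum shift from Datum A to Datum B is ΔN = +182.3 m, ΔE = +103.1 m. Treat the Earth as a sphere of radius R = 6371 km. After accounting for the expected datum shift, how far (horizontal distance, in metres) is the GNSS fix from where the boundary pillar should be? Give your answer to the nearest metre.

32 m

Observed coordinate differences: Δφ = +0.00136°, Δλ = +0.00102°.
Converting to metres (1° lat = 111195 m, cos φ = 0.836589): observed ΔN = 151.2 m, observed ΔE = 94.9 m.
Subtracting the expected shift leaves a residual of 151.2 − (182.3) = -31.1 m north and 94.9 − (103.1) = -8.2 m east.
Residual distance = √((-31.1)² + (-8.2)²) = 32.1 m.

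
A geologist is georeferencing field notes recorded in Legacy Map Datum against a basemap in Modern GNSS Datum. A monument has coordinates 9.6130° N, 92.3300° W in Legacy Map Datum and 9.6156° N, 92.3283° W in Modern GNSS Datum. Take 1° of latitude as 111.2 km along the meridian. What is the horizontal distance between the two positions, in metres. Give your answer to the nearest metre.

Δφ = 9.6156° − 9.6130° = +0.0026°; Δλ = -92.3283° − -92.3300° = +0.0017°.
ΔN = Δφ × 111200 = 289.1 m; ΔE = Δλ × 111200 × cos(9.6130°) = +0.0017 × 111200 × 0.985958 = 186.4 m.
Distance = √(ΔE² + ΔN²) = √(186.4² + 289.1²) = 344.0 m.

344 m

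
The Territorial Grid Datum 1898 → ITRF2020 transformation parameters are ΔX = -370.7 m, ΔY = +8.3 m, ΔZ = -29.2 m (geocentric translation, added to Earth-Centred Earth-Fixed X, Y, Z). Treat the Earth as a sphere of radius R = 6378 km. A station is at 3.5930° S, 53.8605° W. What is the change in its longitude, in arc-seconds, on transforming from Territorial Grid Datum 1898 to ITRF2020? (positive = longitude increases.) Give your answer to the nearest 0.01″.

sin φ = -0.062669, cos φ = 0.998034, sin λ = -0.807583, cos λ = 0.589753.
East component: ΔE = −sin λ·ΔX + cos λ·ΔY = −(-0.807583)(-370.7) + (0.589753)(8.3) = -294.48 m.
1° of latitude spans πR/180 = 111317 m; at latitude φ, 1° of longitude spans that × cos φ = 111098.3 m, so Δλ = -294.48 / 111098.3 × 3600 = -9.542″.

Δλ = -9.54″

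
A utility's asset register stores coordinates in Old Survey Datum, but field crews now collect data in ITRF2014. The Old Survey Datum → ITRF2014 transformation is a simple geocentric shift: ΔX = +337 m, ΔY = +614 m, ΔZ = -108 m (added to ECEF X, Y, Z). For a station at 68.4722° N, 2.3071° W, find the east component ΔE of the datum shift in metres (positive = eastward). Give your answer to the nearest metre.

ΔE = 627 m

At φ = 68.4722°, λ = -2.3071°: sin φ = 0.930240, cos φ = 0.366953, sin λ = -0.040256, cos λ = 0.999189.
ΔE = −sin λ·ΔX + cos λ·ΔY = −(-0.040256)·(337) + (0.999189)·(614) = 627.07 m.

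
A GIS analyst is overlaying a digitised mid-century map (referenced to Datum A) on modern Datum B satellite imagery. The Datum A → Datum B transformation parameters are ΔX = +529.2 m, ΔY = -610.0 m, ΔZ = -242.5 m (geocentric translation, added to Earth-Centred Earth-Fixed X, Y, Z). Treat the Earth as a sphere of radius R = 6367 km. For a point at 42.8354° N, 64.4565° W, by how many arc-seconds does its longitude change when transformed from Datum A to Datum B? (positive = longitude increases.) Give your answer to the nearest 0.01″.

sin φ = 0.679895, cos φ = 0.733310, sin λ = -0.902258, cos λ = 0.431196.
East component: ΔE = −sin λ·ΔX + cos λ·ΔY = −(-0.902258)(529.2) + (0.431196)(-610.0) = 214.45 m.
1° of latitude spans πR/180 = 111125 m; at latitude φ, 1° of longitude spans that × cos φ = 81489.1 m, so Δλ = 214.45 / 81489.1 × 3600 = 9.474″.

Δλ = 9.47″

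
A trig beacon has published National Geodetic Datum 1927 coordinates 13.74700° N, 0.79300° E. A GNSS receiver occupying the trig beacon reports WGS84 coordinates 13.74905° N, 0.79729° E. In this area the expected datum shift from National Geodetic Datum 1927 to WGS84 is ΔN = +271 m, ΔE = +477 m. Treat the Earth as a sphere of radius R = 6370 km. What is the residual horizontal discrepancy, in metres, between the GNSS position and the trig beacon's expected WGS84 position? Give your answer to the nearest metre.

45 m

Observed coordinate differences: Δφ = +0.00205°, Δλ = +0.00429°.
Converting to metres (1° lat = 111177 m, cos φ = 0.971355): observed ΔN = 227.9 m, observed ΔE = 463.3 m.
Subtracting the expected shift leaves a residual of 227.9 − (271) = -43.1 m north and 463.3 − (477) = -13.7 m east.
Residual distance = √((-43.1)² + (-13.7)²) = 45.2 m.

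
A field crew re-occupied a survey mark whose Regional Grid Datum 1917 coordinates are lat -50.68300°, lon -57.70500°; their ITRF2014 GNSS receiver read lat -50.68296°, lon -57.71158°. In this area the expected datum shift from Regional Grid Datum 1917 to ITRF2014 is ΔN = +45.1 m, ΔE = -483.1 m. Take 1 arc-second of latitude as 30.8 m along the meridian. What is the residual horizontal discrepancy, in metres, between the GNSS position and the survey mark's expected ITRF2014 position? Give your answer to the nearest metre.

46 m

Observed coordinate differences: Δφ = +0.00004°, Δλ = -0.00658°.
Converting to metres (1° lat = 110880 m, cos φ = 0.633610): observed ΔN = 4.4 m, observed ΔE = -462.3 m.
Subtracting the expected shift leaves a residual of 4.4 − (45.1) = -40.7 m north and -462.3 − (-483.1) = 20.8 m east.
Residual distance = √((-40.7)² + 20.8²) = 45.7 m.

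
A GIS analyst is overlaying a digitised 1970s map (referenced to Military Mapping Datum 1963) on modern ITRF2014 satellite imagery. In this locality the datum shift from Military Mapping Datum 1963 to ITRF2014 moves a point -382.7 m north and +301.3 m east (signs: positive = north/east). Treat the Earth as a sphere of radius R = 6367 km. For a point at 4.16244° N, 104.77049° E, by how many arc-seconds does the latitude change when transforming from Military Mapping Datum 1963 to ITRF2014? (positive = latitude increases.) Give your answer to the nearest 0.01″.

On a sphere of radius R, 1 rad of latitude = R, so Δφ = ΔN / R = -382.7 / 6367000 = -6.0107e-05 rad = -12.398″.

Δφ = -12.40″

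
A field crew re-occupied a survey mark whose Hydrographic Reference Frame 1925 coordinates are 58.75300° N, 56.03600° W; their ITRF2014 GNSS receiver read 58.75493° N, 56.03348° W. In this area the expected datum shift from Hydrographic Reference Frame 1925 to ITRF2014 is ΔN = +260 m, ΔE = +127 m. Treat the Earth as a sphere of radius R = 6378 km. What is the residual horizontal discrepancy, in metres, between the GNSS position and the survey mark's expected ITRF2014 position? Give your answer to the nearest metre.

49 m

Observed coordinate differences: Δφ = +0.00193°, Δλ = +0.00252°.
Converting to metres (1° lat = 111317 m, cos φ = 0.518728): observed ΔN = 214.8 m, observed ΔE = 145.5 m.
Subtracting the expected shift leaves a residual of 214.8 − (260) = -45.2 m north and 145.5 − (127) = 18.5 m east.
Residual distance = √((-45.2)² + 18.5²) = 48.8 m.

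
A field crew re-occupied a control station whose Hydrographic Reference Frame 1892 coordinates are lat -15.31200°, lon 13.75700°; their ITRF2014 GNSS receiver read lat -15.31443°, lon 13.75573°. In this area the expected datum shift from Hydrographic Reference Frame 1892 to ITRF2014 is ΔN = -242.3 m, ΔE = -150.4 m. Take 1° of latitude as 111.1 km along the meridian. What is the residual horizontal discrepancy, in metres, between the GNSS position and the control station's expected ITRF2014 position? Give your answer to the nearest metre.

31 m

Observed coordinate differences: Δφ = -0.00243°, Δλ = -0.00127°.
Converting to metres (1° lat = 111100 m, cos φ = 0.964502): observed ΔN = -270.0 m, observed ΔE = -136.1 m.
Subtracting the expected shift leaves a residual of -270.0 − (-242.3) = -27.7 m north and -136.1 − (-150.4) = 14.3 m east.
Residual distance = √((-27.7)² + 14.3²) = 31.2 m.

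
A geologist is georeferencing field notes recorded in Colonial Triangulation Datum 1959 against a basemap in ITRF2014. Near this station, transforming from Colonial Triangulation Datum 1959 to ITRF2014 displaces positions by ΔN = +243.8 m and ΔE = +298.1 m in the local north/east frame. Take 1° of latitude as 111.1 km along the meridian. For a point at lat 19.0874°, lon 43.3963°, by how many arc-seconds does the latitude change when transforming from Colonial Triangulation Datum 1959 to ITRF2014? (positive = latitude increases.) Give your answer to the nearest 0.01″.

Δφ = 7.90″

1° of latitude = 111.1 km, so Δφ = 243.8 / 111100 = 0.0021944° = 7.900″.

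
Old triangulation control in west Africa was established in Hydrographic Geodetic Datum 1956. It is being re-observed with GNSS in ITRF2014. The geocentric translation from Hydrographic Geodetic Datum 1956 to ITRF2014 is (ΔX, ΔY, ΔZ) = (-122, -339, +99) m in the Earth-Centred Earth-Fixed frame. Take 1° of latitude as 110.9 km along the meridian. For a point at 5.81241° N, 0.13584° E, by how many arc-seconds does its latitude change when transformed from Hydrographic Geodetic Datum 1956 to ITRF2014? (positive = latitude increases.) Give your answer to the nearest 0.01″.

sin φ = 0.101272, cos φ = 0.994859, sin λ = 0.002371, cos λ = 0.999997.
North component: ΔN = −sin φ cos λ·ΔX − sin φ sin λ·ΔY + cos φ·ΔZ = −(0.101272)(0.999997)(-122) − (0.101272)(0.002371)(-339) + (0.994859)(99) = 110.93 m.
1° of latitude spans 110900 m, so Δφ = 110.93 / 110900 × 3600 = 3.601″.

Δφ = 3.60″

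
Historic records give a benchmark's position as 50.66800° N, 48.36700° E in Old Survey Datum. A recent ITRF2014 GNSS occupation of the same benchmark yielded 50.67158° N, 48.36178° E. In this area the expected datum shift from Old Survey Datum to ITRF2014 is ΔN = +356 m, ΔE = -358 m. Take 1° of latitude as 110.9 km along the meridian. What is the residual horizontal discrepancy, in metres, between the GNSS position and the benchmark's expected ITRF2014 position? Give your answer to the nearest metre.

42 m

Observed coordinate differences: Δφ = +0.00358°, Δλ = -0.00522°.
Converting to metres (1° lat = 110900 m, cos φ = 0.633813): observed ΔN = 397.0 m, observed ΔE = -366.9 m.
Subtracting the expected shift leaves a residual of 397.0 − (356) = 41.0 m north and -366.9 − (-358) = -8.9 m east.
Residual distance = √(41.0² + (-8.9)²) = 42.0 m.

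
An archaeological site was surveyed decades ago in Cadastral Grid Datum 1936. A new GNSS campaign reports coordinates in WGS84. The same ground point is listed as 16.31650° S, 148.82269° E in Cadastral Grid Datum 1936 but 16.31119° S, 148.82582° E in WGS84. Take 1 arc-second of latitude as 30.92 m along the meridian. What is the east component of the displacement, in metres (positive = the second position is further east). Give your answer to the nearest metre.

Δφ = -16.31119° − -16.31650° = +0.00531°; Δλ = 148.82582° − 148.82269° = +0.00313°.
1° of latitude = 3600 × 30.92 = 111312 m.
ΔN = Δφ × 111312 = 591.1 m; ΔE = Δλ × 111312 × cos(-16.31650°) = +0.00313 × 111312 × 0.959724 = 334.4 m.

ΔE = 334 m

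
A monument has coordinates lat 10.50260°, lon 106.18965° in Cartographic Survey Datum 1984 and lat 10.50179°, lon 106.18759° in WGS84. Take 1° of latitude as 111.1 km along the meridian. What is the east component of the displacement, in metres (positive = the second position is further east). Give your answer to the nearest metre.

Δφ = 10.50179° − 10.50260° = -0.00081°; Δλ = 106.18759° − 106.18965° = -0.00206°.
ΔN = Δφ × 111100 = -90.0 m; ΔE = Δλ × 111100 × cos(10.50260°) = -0.00206 × 111100 × 0.983247 = -225.0 m.

ΔE = -225 m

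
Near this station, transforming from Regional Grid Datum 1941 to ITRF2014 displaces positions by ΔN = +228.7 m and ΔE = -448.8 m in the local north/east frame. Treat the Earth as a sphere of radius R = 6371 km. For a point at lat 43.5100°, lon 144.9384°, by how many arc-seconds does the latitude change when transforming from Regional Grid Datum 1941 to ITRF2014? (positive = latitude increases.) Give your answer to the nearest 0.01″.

On a sphere of radius R, 1 rad of latitude = R, so Δφ = ΔN / R = 228.7 / 6371000 = 3.5897e-05 rad = 7.404″.

Δφ = 7.40″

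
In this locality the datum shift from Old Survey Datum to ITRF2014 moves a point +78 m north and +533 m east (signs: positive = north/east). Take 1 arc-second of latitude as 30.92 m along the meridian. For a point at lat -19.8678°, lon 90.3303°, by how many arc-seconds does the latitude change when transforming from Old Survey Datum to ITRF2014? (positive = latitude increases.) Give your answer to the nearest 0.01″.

Δφ = 2.52″

1″ of latitude = 30.92 m, so Δφ = 78.0 / 30.92 = 2.523″.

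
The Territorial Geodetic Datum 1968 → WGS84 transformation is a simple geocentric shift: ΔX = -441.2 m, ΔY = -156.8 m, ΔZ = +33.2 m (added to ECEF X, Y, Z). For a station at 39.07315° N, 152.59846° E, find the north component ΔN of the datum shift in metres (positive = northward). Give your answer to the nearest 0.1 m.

ΔN = -175.6 m

At φ = 39.07315°, λ = 152.59846°: sin φ = 0.630312, cos φ = 0.776342, sin λ = 0.460224, cos λ = -0.887803.
ΔN = −sin φ cos λ·ΔX − sin φ sin λ·ΔY + cos φ·ΔZ = −(0.630312)(-0.887803)(-441.2) − (0.630312)(0.460224)(-156.8) + (0.776342)(33.2) = -175.63 m.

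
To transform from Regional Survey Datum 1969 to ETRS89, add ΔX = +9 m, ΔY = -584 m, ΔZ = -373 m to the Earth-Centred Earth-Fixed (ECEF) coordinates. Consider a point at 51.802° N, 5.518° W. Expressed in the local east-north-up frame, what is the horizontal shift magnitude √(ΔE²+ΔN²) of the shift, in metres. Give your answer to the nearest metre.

645 m

At φ = 51.802°, λ = -5.518°: sin φ = 0.785878, cos φ = 0.618381, sin λ = -0.096158, cos λ = 0.995366.
ΔE = −sin λ·ΔX + cos λ·ΔY = −(-0.096158)·(9) + (0.995366)·(-584) = -580.43 m.
ΔN = −sin φ cos λ·ΔX − sin φ sin λ·ΔY + cos φ·ΔZ = −(0.785878)(0.995366)(9) − (0.785878)(-0.096158)(-584) + (0.618381)(-373) = -281.83 m.
Horizontal magnitude = √(ΔE² + ΔN²) = √((-580.43)² + (-281.83)²) = 645.23 m.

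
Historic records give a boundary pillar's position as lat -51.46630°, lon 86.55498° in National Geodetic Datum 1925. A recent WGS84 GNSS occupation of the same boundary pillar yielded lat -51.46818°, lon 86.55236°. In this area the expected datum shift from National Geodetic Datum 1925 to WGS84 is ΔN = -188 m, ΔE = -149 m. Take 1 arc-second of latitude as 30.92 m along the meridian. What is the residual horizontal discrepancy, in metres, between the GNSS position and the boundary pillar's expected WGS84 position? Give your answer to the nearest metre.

Observed coordinate differences: Δφ = -0.00188°, Δλ = -0.00262°.
Converting to metres (1° lat = 111312 m, cos φ = 0.622975): observed ΔN = -209.3 m, observed ΔE = -181.7 m.
Subtracting the expected shift leaves a residual of -209.3 − (-188) = -21.3 m north and -181.7 − (-149) = -32.7 m east.
Residual distance = √((-21.3)² + (-32.7)²) = 39.0 m.

39 m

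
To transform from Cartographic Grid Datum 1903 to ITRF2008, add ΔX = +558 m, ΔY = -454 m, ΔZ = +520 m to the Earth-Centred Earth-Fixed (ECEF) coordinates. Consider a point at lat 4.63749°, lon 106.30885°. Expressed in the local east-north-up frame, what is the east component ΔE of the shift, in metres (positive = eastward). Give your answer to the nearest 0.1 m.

ΔE = -408.1 m

At φ = 4.63749°, λ = 106.30885°: sin φ = 0.080851, cos φ = 0.996726, sin λ = 0.959762, cos λ = -0.280815.
ΔE = −sin λ·ΔX + cos λ·ΔY = −(0.959762)·(558) + (-0.280815)·(-454) = -408.06 m.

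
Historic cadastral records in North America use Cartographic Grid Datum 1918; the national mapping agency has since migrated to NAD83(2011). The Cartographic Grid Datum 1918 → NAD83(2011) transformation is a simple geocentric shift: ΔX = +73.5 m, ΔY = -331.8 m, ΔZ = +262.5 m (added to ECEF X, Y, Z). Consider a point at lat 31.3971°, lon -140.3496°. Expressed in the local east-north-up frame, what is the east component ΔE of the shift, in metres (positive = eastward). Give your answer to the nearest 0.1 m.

At φ = 31.3971°, λ = -140.3496°: sin φ = 0.520966, cos φ = 0.853577, sin λ = -0.638102, cos λ = -0.769952.
ΔE = −sin λ·ΔX + cos λ·ΔY = −(-0.638102)·(73.5) + (-0.769952)·(-331.8) = 302.37 m.

ΔE = 302.4 m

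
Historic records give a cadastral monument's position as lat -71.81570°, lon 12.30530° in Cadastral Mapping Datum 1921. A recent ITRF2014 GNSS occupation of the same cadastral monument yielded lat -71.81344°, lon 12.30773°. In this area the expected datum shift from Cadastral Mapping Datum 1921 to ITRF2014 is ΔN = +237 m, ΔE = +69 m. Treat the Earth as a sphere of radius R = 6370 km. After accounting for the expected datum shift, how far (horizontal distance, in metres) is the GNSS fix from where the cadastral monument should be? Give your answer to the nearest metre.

21 m

Observed coordinate differences: Δφ = +0.00226°, Δλ = +0.00243°.
Converting to metres (1° lat = 111177 m, cos φ = 0.312075): observed ΔN = 251.3 m, observed ΔE = 84.3 m.
Subtracting the expected shift leaves a residual of 251.3 − (237) = 14.3 m north and 84.3 − (69) = 15.3 m east.
Residual distance = √(14.3² + 15.3²) = 20.9 m.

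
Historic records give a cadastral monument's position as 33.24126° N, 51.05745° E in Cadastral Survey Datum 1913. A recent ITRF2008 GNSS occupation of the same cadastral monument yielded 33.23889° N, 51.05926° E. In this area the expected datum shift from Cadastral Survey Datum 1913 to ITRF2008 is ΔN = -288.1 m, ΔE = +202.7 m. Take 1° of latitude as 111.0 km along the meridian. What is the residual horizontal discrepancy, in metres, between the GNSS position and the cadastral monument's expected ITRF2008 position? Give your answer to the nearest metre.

43 m

Observed coordinate differences: Δφ = -0.00237°, Δλ = +0.00181°.
Converting to metres (1° lat = 111000 m, cos φ = 0.836370): observed ΔN = -263.1 m, observed ΔE = 168.0 m.
Subtracting the expected shift leaves a residual of -263.1 − (-288.1) = 25.0 m north and 168.0 − (202.7) = -34.7 m east.
Residual distance = √(25.0² + (-34.7)²) = 42.8 m.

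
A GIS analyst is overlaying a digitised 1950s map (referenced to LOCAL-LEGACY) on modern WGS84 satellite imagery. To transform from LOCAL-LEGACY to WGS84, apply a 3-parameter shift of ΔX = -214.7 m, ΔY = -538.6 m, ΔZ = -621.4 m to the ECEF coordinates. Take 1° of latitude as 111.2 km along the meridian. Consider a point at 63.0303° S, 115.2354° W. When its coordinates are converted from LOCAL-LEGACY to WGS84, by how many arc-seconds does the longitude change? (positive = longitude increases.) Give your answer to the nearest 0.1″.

sin φ = -0.891246, cos φ = 0.453519, sin λ = -0.904564, cos λ = -0.426338.
East component: ΔE = −sin λ·ΔX + cos λ·ΔY = −(-0.904564)(-214.7) + (-0.426338)(-538.6) = 35.42 m.
1° of latitude spans 111200 m; at latitude φ, 1° of longitude spans that × cos φ = 50431.3 m, so Δλ = 35.42 / 50431.3 × 3600 = 2.528″.

Δλ = 2.5″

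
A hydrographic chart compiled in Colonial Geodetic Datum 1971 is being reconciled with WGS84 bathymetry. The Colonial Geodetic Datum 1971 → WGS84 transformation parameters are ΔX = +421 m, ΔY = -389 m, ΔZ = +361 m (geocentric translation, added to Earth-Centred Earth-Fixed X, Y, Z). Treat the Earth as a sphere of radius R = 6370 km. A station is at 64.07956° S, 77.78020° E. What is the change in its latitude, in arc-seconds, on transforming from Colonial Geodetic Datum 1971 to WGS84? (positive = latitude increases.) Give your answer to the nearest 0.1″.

Δφ = -3.4″

sin φ = -0.899402, cos φ = 0.437123, sin λ = 0.977343, cos λ = 0.211663.
North component: ΔN = −sin φ cos λ·ΔX − sin φ sin λ·ΔY + cos φ·ΔZ = −(-0.899402)(0.211663)(421) − (-0.899402)(0.977343)(-389) + (0.437123)(361) = -103.99 m.
1° of latitude spans πR/180 = 111177 m, so Δφ = -103.99 / 111177 × 3600 = -3.367″.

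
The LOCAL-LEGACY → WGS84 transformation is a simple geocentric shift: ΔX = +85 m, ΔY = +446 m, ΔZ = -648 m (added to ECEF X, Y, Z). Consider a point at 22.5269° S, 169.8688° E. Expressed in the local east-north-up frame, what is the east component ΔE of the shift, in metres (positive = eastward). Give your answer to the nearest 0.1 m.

ΔE = -454.0 m

The local east axis at (φ, λ) is (−sin λ, cos λ, 0), so ΔE = −sin(169.8688°)·85 + cos(169.8688°)·446 = -454.00 m.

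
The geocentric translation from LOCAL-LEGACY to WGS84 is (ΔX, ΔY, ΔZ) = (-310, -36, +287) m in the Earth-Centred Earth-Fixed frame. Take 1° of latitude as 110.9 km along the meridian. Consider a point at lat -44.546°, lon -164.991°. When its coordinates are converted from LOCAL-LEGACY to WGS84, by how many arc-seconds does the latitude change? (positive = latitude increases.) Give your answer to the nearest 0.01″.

sin φ = -0.701482, cos φ = 0.712687, sin λ = -0.258971, cos λ = -0.965885.
North component: ΔN = −sin φ cos λ·ΔX − sin φ sin λ·ΔY + cos φ·ΔZ = −(-0.701482)(-0.965885)(-310) − (-0.701482)(-0.258971)(-36) + (0.712687)(287) = 421.12 m.
1° of latitude spans 110900 m, so Δφ = 421.12 / 110900 × 3600 = 13.670″.

Δφ = 13.67″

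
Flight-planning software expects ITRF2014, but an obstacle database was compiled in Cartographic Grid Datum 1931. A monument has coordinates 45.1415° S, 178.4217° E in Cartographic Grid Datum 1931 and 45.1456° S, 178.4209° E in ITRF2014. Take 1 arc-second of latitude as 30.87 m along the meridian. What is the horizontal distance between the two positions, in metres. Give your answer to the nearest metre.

460 m

Δφ = -45.1456° − -45.1415° = -0.0041°; Δλ = 178.4209° − 178.4217° = -0.0008°.
1° of latitude = 3600 × 30.87 = 111132 m.
ΔN = Δφ × 111132 = -455.6 m; ΔE = Δλ × 111132 × cos(-45.1415°) = -0.0008 × 111132 × 0.705358 = -62.7 m.
Distance = √(ΔE² + ΔN²) = √((-62.7)² + (-455.6)²) = 459.9 m.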